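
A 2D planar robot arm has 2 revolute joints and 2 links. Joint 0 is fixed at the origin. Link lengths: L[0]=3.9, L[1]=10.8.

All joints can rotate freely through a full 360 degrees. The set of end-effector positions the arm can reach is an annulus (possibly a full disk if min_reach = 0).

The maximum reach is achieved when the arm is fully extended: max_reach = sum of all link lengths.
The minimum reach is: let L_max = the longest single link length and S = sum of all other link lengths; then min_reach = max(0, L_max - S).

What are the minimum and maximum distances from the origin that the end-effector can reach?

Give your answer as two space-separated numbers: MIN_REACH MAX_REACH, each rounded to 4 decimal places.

Answer: 6.9000 14.7000

Derivation:
Link lengths: [3.9, 10.8]
max_reach = 3.9 + 10.8 = 14.7
L_max = max([3.9, 10.8]) = 10.8
S (sum of others) = 14.7 - 10.8 = 3.9
min_reach = max(0, 10.8 - 3.9) = max(0, 6.9) = 6.9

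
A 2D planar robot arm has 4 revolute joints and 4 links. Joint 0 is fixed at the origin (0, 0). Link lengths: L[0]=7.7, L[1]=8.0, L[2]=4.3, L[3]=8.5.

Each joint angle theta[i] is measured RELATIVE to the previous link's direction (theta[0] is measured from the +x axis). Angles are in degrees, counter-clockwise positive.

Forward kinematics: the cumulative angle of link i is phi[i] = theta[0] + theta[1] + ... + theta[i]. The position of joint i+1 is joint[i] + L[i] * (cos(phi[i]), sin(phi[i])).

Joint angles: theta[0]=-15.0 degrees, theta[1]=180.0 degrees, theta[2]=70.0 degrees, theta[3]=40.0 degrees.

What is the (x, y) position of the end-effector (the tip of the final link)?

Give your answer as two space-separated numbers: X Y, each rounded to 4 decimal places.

Answer: -2.0153 -11.9124

Derivation:
joint[0] = (0.0000, 0.0000)  (base)
link 0: phi[0] = -15 = -15 deg
  cos(-15 deg) = 0.9659, sin(-15 deg) = -0.2588
  joint[1] = (0.0000, 0.0000) + 7.7 * (0.9659, -0.2588) = (0.0000 + 7.4376, 0.0000 + -1.9929) = (7.4376, -1.9929)
link 1: phi[1] = -15 + 180 = 165 deg
  cos(165 deg) = -0.9659, sin(165 deg) = 0.2588
  joint[2] = (7.4376, -1.9929) + 8 * (-0.9659, 0.2588) = (7.4376 + -7.7274, -1.9929 + 2.0706) = (-0.2898, 0.0776)
link 2: phi[2] = -15 + 180 + 70 = 235 deg
  cos(235 deg) = -0.5736, sin(235 deg) = -0.8192
  joint[3] = (-0.2898, 0.0776) + 4.3 * (-0.5736, -0.8192) = (-0.2898 + -2.4664, 0.0776 + -3.5224) = (-2.7562, -3.4447)
link 3: phi[3] = -15 + 180 + 70 + 40 = 275 deg
  cos(275 deg) = 0.0872, sin(275 deg) = -0.9962
  joint[4] = (-2.7562, -3.4447) + 8.5 * (0.0872, -0.9962) = (-2.7562 + 0.7408, -3.4447 + -8.4677) = (-2.0153, -11.9124)
End effector: (-2.0153, -11.9124)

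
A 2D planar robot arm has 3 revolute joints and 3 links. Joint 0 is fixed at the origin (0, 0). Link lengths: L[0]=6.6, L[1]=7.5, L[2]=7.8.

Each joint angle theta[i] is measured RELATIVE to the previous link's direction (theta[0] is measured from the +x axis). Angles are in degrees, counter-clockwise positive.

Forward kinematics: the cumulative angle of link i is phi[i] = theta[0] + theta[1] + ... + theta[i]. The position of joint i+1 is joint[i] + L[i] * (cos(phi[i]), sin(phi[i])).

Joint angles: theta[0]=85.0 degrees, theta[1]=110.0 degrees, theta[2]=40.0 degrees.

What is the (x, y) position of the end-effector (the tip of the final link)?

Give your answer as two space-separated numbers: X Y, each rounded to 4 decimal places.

Answer: -11.1431 -1.7556

Derivation:
joint[0] = (0.0000, 0.0000)  (base)
link 0: phi[0] = 85 = 85 deg
  cos(85 deg) = 0.0872, sin(85 deg) = 0.9962
  joint[1] = (0.0000, 0.0000) + 6.6 * (0.0872, 0.9962) = (0.0000 + 0.5752, 0.0000 + 6.5749) = (0.5752, 6.5749)
link 1: phi[1] = 85 + 110 = 195 deg
  cos(195 deg) = -0.9659, sin(195 deg) = -0.2588
  joint[2] = (0.5752, 6.5749) + 7.5 * (-0.9659, -0.2588) = (0.5752 + -7.2444, 6.5749 + -1.9411) = (-6.6692, 4.6337)
link 2: phi[2] = 85 + 110 + 40 = 235 deg
  cos(235 deg) = -0.5736, sin(235 deg) = -0.8192
  joint[3] = (-6.6692, 4.6337) + 7.8 * (-0.5736, -0.8192) = (-6.6692 + -4.4739, 4.6337 + -6.3894) = (-11.1431, -1.7556)
End effector: (-11.1431, -1.7556)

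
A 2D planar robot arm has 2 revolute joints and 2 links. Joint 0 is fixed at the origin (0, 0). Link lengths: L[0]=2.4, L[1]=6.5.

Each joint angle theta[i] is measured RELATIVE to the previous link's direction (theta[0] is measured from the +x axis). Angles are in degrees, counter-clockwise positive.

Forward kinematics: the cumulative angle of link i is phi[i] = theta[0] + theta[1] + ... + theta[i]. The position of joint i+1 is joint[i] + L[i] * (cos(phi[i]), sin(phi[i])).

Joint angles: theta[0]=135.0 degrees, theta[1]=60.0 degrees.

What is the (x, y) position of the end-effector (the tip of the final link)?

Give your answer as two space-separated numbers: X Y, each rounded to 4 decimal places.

joint[0] = (0.0000, 0.0000)  (base)
link 0: phi[0] = 135 = 135 deg
  cos(135 deg) = -0.7071, sin(135 deg) = 0.7071
  joint[1] = (0.0000, 0.0000) + 2.4 * (-0.7071, 0.7071) = (0.0000 + -1.6971, 0.0000 + 1.6971) = (-1.6971, 1.6971)
link 1: phi[1] = 135 + 60 = 195 deg
  cos(195 deg) = -0.9659, sin(195 deg) = -0.2588
  joint[2] = (-1.6971, 1.6971) + 6.5 * (-0.9659, -0.2588) = (-1.6971 + -6.2785, 1.6971 + -1.6823) = (-7.9756, 0.0147)
End effector: (-7.9756, 0.0147)

Answer: -7.9756 0.0147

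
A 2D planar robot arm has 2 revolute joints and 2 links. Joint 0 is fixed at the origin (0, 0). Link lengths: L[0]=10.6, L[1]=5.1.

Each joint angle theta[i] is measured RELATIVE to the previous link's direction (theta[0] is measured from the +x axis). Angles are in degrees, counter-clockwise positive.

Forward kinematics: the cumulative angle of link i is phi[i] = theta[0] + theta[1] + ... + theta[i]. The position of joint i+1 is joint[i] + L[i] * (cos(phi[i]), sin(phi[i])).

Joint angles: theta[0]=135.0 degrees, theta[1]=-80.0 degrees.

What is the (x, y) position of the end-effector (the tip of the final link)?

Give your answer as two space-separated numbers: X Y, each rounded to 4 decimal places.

joint[0] = (0.0000, 0.0000)  (base)
link 0: phi[0] = 135 = 135 deg
  cos(135 deg) = -0.7071, sin(135 deg) = 0.7071
  joint[1] = (0.0000, 0.0000) + 10.6 * (-0.7071, 0.7071) = (0.0000 + -7.4953, 0.0000 + 7.4953) = (-7.4953, 7.4953)
link 1: phi[1] = 135 + -80 = 55 deg
  cos(55 deg) = 0.5736, sin(55 deg) = 0.8192
  joint[2] = (-7.4953, 7.4953) + 5.1 * (0.5736, 0.8192) = (-7.4953 + 2.9252, 7.4953 + 4.1777) = (-4.5701, 11.6730)
End effector: (-4.5701, 11.6730)

Answer: -4.5701 11.6730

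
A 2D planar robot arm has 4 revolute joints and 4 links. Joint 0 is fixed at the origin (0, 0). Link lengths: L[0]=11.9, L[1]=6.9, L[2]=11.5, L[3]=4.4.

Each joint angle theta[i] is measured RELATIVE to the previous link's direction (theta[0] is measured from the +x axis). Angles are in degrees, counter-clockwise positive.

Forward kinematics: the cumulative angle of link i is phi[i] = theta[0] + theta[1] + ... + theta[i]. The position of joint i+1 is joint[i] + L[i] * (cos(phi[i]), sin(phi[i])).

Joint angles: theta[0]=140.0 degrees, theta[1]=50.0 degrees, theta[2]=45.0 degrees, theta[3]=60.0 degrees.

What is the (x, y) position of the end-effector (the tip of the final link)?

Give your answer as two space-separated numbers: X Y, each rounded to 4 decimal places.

Answer: -20.6477 -6.9570

Derivation:
joint[0] = (0.0000, 0.0000)  (base)
link 0: phi[0] = 140 = 140 deg
  cos(140 deg) = -0.7660, sin(140 deg) = 0.6428
  joint[1] = (0.0000, 0.0000) + 11.9 * (-0.7660, 0.6428) = (0.0000 + -9.1159, 0.0000 + 7.6492) = (-9.1159, 7.6492)
link 1: phi[1] = 140 + 50 = 190 deg
  cos(190 deg) = -0.9848, sin(190 deg) = -0.1736
  joint[2] = (-9.1159, 7.6492) + 6.9 * (-0.9848, -0.1736) = (-9.1159 + -6.7952, 7.6492 + -1.1982) = (-15.9111, 6.4510)
link 2: phi[2] = 140 + 50 + 45 = 235 deg
  cos(235 deg) = -0.5736, sin(235 deg) = -0.8192
  joint[3] = (-15.9111, 6.4510) + 11.5 * (-0.5736, -0.8192) = (-15.9111 + -6.5961, 6.4510 + -9.4202) = (-22.5072, -2.9692)
link 3: phi[3] = 140 + 50 + 45 + 60 = 295 deg
  cos(295 deg) = 0.4226, sin(295 deg) = -0.9063
  joint[4] = (-22.5072, -2.9692) + 4.4 * (0.4226, -0.9063) = (-22.5072 + 1.8595, -2.9692 + -3.9878) = (-20.6477, -6.9570)
End effector: (-20.6477, -6.9570)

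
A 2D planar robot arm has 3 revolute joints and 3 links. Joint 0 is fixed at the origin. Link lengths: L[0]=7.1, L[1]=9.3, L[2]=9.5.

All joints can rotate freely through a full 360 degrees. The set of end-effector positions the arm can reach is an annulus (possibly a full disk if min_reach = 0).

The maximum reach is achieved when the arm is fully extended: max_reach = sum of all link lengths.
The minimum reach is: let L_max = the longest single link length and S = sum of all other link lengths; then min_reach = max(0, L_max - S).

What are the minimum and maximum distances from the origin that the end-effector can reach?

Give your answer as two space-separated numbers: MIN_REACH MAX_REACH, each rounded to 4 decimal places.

Answer: 0.0000 25.9000

Derivation:
Link lengths: [7.1, 9.3, 9.5]
max_reach = 7.1 + 9.3 + 9.5 = 25.9
L_max = max([7.1, 9.3, 9.5]) = 9.5
S (sum of others) = 25.9 - 9.5 = 16.4
min_reach = max(0, 9.5 - 16.4) = max(0, -6.9) = 0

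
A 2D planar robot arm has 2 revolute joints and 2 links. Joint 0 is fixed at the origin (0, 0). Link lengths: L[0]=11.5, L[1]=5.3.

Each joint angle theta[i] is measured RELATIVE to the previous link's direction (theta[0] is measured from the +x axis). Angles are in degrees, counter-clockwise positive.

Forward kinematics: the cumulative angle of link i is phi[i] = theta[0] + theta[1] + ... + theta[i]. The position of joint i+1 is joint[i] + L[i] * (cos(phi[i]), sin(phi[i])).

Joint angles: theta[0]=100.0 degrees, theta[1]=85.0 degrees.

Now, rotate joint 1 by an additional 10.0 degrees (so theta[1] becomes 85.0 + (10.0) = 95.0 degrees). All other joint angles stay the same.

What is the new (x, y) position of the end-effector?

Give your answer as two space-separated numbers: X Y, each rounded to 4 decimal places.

joint[0] = (0.0000, 0.0000)  (base)
link 0: phi[0] = 100 = 100 deg
  cos(100 deg) = -0.1736, sin(100 deg) = 0.9848
  joint[1] = (0.0000, 0.0000) + 11.5 * (-0.1736, 0.9848) = (0.0000 + -1.9970, 0.0000 + 11.3253) = (-1.9970, 11.3253)
link 1: phi[1] = 100 + 95 = 195 deg
  cos(195 deg) = -0.9659, sin(195 deg) = -0.2588
  joint[2] = (-1.9970, 11.3253) + 5.3 * (-0.9659, -0.2588) = (-1.9970 + -5.1194, 11.3253 + -1.3717) = (-7.1164, 9.9535)
End effector: (-7.1164, 9.9535)

Answer: -7.1164 9.9535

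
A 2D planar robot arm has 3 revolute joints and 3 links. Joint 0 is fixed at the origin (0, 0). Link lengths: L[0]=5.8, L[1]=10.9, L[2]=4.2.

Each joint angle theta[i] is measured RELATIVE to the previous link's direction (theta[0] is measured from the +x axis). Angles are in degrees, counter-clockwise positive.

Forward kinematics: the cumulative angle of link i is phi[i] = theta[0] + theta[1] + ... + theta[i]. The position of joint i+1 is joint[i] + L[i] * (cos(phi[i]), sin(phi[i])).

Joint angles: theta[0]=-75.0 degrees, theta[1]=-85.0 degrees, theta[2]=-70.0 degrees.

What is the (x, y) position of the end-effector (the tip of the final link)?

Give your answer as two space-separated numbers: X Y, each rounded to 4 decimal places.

joint[0] = (0.0000, 0.0000)  (base)
link 0: phi[0] = -75 = -75 deg
  cos(-75 deg) = 0.2588, sin(-75 deg) = -0.9659
  joint[1] = (0.0000, 0.0000) + 5.8 * (0.2588, -0.9659) = (0.0000 + 1.5012, 0.0000 + -5.6024) = (1.5012, -5.6024)
link 1: phi[1] = -75 + -85 = -160 deg
  cos(-160 deg) = -0.9397, sin(-160 deg) = -0.3420
  joint[2] = (1.5012, -5.6024) + 10.9 * (-0.9397, -0.3420) = (1.5012 + -10.2426, -5.6024 + -3.7280) = (-8.7415, -9.3304)
link 2: phi[2] = -75 + -85 + -70 = -230 deg
  cos(-230 deg) = -0.6428, sin(-230 deg) = 0.7660
  joint[3] = (-8.7415, -9.3304) + 4.2 * (-0.6428, 0.7660) = (-8.7415 + -2.6997, -9.3304 + 3.2174) = (-11.4412, -6.1130)
End effector: (-11.4412, -6.1130)

Answer: -11.4412 -6.1130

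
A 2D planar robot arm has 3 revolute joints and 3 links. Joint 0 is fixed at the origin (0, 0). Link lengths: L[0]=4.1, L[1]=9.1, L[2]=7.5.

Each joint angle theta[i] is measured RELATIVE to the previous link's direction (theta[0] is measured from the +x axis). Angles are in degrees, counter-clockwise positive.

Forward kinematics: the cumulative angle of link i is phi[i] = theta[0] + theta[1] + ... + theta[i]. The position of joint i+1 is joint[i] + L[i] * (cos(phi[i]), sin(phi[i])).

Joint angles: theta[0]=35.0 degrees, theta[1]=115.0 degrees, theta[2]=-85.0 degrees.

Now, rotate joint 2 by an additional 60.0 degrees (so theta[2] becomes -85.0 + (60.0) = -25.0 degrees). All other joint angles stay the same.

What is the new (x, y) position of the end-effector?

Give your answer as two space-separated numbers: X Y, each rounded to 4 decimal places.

Answer: -8.8241 13.0453

Derivation:
joint[0] = (0.0000, 0.0000)  (base)
link 0: phi[0] = 35 = 35 deg
  cos(35 deg) = 0.8192, sin(35 deg) = 0.5736
  joint[1] = (0.0000, 0.0000) + 4.1 * (0.8192, 0.5736) = (0.0000 + 3.3585, 0.0000 + 2.3517) = (3.3585, 2.3517)
link 1: phi[1] = 35 + 115 = 150 deg
  cos(150 deg) = -0.8660, sin(150 deg) = 0.5000
  joint[2] = (3.3585, 2.3517) + 9.1 * (-0.8660, 0.5000) = (3.3585 + -7.8808, 2.3517 + 4.5500) = (-4.5223, 6.9017)
link 2: phi[2] = 35 + 115 + -25 = 125 deg
  cos(125 deg) = -0.5736, sin(125 deg) = 0.8192
  joint[3] = (-4.5223, 6.9017) + 7.5 * (-0.5736, 0.8192) = (-4.5223 + -4.3018, 6.9017 + 6.1436) = (-8.8241, 13.0453)
End effector: (-8.8241, 13.0453)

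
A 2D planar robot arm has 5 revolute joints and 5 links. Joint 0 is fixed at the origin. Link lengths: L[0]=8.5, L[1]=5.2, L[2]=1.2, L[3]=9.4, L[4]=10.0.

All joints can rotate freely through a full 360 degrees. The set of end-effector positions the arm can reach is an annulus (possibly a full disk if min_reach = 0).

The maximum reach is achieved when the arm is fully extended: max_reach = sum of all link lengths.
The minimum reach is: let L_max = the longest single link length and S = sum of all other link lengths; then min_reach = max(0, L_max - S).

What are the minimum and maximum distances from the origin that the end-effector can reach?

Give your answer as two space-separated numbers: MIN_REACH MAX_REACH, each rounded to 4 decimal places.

Link lengths: [8.5, 5.2, 1.2, 9.4, 10.0]
max_reach = 8.5 + 5.2 + 1.2 + 9.4 + 10 = 34.3
L_max = max([8.5, 5.2, 1.2, 9.4, 10.0]) = 10
S (sum of others) = 34.3 - 10 = 24.3
min_reach = max(0, 10 - 24.3) = max(0, -14.3) = 0

Answer: 0.0000 34.3000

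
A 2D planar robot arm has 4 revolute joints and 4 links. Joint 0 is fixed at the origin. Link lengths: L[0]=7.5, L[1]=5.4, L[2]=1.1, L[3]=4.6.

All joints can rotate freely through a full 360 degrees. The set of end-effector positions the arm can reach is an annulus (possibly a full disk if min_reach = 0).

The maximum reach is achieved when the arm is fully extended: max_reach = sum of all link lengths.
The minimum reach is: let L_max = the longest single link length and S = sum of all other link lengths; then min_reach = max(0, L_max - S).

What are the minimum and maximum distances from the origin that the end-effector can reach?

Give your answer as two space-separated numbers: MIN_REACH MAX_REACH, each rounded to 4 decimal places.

Link lengths: [7.5, 5.4, 1.1, 4.6]
max_reach = 7.5 + 5.4 + 1.1 + 4.6 = 18.6
L_max = max([7.5, 5.4, 1.1, 4.6]) = 7.5
S (sum of others) = 18.6 - 7.5 = 11.1
min_reach = max(0, 7.5 - 11.1) = max(0, -3.6) = 0

Answer: 0.0000 18.6000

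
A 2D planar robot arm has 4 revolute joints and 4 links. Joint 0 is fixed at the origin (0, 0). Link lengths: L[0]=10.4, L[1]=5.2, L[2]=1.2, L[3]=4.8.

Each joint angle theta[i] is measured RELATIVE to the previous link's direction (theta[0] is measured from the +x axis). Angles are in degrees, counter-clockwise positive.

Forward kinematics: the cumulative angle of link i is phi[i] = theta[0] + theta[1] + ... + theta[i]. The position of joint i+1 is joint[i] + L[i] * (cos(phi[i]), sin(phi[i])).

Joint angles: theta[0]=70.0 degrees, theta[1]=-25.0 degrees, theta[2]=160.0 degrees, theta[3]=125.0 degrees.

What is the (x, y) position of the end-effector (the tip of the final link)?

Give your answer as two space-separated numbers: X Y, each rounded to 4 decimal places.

Answer: 10.3033 10.5426

Derivation:
joint[0] = (0.0000, 0.0000)  (base)
link 0: phi[0] = 70 = 70 deg
  cos(70 deg) = 0.3420, sin(70 deg) = 0.9397
  joint[1] = (0.0000, 0.0000) + 10.4 * (0.3420, 0.9397) = (0.0000 + 3.5570, 0.0000 + 9.7728) = (3.5570, 9.7728)
link 1: phi[1] = 70 + -25 = 45 deg
  cos(45 deg) = 0.7071, sin(45 deg) = 0.7071
  joint[2] = (3.5570, 9.7728) + 5.2 * (0.7071, 0.7071) = (3.5570 + 3.6770, 9.7728 + 3.6770) = (7.2340, 13.4498)
link 2: phi[2] = 70 + -25 + 160 = 205 deg
  cos(205 deg) = -0.9063, sin(205 deg) = -0.4226
  joint[3] = (7.2340, 13.4498) + 1.2 * (-0.9063, -0.4226) = (7.2340 + -1.0876, 13.4498 + -0.5071) = (6.1464, 12.9426)
link 3: phi[3] = 70 + -25 + 160 + 125 = 330 deg
  cos(330 deg) = 0.8660, sin(330 deg) = -0.5000
  joint[4] = (6.1464, 12.9426) + 4.8 * (0.8660, -0.5000) = (6.1464 + 4.1569, 12.9426 + -2.4000) = (10.3033, 10.5426)
End effector: (10.3033, 10.5426)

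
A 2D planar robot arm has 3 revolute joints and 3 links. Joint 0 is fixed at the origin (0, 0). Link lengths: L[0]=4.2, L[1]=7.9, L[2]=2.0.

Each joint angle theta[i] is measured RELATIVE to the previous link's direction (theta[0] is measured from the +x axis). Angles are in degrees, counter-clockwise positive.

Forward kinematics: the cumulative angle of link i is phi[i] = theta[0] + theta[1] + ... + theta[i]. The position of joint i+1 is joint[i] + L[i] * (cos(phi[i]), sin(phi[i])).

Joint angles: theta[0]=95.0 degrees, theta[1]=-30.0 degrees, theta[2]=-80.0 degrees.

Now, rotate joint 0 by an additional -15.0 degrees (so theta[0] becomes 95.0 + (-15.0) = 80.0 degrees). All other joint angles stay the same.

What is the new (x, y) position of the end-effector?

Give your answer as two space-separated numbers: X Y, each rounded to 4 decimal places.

Answer: 7.5394 9.1879

Derivation:
joint[0] = (0.0000, 0.0000)  (base)
link 0: phi[0] = 80 = 80 deg
  cos(80 deg) = 0.1736, sin(80 deg) = 0.9848
  joint[1] = (0.0000, 0.0000) + 4.2 * (0.1736, 0.9848) = (0.0000 + 0.7293, 0.0000 + 4.1362) = (0.7293, 4.1362)
link 1: phi[1] = 80 + -30 = 50 deg
  cos(50 deg) = 0.6428, sin(50 deg) = 0.7660
  joint[2] = (0.7293, 4.1362) + 7.9 * (0.6428, 0.7660) = (0.7293 + 5.0780, 4.1362 + 6.0518) = (5.8073, 10.1879)
link 2: phi[2] = 80 + -30 + -80 = -30 deg
  cos(-30 deg) = 0.8660, sin(-30 deg) = -0.5000
  joint[3] = (5.8073, 10.1879) + 2 * (0.8660, -0.5000) = (5.8073 + 1.7321, 10.1879 + -1.0000) = (7.5394, 9.1879)
End effector: (7.5394, 9.1879)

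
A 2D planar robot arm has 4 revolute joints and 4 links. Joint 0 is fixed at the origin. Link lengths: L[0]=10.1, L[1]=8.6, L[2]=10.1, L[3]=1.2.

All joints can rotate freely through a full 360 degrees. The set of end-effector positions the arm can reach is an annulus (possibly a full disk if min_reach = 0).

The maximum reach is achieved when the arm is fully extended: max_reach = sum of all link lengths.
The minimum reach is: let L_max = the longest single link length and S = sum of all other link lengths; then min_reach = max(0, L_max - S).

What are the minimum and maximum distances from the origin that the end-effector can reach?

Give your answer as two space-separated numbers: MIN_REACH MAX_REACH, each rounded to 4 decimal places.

Link lengths: [10.1, 8.6, 10.1, 1.2]
max_reach = 10.1 + 8.6 + 10.1 + 1.2 = 30
L_max = max([10.1, 8.6, 10.1, 1.2]) = 10.1
S (sum of others) = 30 - 10.1 = 19.9
min_reach = max(0, 10.1 - 19.9) = max(0, -9.8) = 0

Answer: 0.0000 30.0000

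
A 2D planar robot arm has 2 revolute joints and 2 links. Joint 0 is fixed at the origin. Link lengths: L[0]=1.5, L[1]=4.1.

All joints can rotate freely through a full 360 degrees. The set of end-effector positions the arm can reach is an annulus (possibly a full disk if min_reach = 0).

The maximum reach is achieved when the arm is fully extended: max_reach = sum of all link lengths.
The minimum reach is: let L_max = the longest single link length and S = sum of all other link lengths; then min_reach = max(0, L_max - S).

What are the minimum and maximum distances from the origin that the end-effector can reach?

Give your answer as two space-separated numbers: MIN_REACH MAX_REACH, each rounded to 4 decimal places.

Link lengths: [1.5, 4.1]
max_reach = 1.5 + 4.1 = 5.6
L_max = max([1.5, 4.1]) = 4.1
S (sum of others) = 5.6 - 4.1 = 1.5
min_reach = max(0, 4.1 - 1.5) = max(0, 2.6) = 2.6

Answer: 2.6000 5.6000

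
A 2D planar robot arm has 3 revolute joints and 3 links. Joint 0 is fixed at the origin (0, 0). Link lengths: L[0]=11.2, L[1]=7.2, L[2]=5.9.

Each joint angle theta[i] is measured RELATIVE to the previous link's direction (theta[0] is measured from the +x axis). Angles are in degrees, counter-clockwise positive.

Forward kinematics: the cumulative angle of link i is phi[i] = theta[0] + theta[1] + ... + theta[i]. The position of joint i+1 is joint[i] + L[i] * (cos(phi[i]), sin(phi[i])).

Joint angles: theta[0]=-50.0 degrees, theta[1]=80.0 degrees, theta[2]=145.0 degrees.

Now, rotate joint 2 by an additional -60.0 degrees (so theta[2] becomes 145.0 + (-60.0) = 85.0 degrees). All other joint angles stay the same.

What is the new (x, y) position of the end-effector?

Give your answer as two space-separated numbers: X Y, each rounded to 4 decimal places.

Answer: 10.9412 0.3675

Derivation:
joint[0] = (0.0000, 0.0000)  (base)
link 0: phi[0] = -50 = -50 deg
  cos(-50 deg) = 0.6428, sin(-50 deg) = -0.7660
  joint[1] = (0.0000, 0.0000) + 11.2 * (0.6428, -0.7660) = (0.0000 + 7.1992, 0.0000 + -8.5797) = (7.1992, -8.5797)
link 1: phi[1] = -50 + 80 = 30 deg
  cos(30 deg) = 0.8660, sin(30 deg) = 0.5000
  joint[2] = (7.1992, -8.5797) + 7.2 * (0.8660, 0.5000) = (7.1992 + 6.2354, -8.5797 + 3.6000) = (13.4346, -4.9797)
link 2: phi[2] = -50 + 80 + 85 = 115 deg
  cos(115 deg) = -0.4226, sin(115 deg) = 0.9063
  joint[3] = (13.4346, -4.9797) + 5.9 * (-0.4226, 0.9063) = (13.4346 + -2.4934, -4.9797 + 5.3472) = (10.9412, 0.3675)
End effector: (10.9412, 0.3675)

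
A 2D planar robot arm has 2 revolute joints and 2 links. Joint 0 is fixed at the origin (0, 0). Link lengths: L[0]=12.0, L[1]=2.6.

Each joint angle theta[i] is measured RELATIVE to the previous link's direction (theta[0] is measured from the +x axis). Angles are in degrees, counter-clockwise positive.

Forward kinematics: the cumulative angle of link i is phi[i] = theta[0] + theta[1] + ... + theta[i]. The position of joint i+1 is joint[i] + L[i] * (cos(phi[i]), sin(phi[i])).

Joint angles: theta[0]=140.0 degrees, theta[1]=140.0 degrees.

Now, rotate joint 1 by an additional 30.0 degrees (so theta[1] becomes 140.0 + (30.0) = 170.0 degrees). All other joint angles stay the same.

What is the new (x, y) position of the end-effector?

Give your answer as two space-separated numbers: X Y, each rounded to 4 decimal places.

joint[0] = (0.0000, 0.0000)  (base)
link 0: phi[0] = 140 = 140 deg
  cos(140 deg) = -0.7660, sin(140 deg) = 0.6428
  joint[1] = (0.0000, 0.0000) + 12 * (-0.7660, 0.6428) = (0.0000 + -9.1925, 0.0000 + 7.7135) = (-9.1925, 7.7135)
link 1: phi[1] = 140 + 170 = 310 deg
  cos(310 deg) = 0.6428, sin(310 deg) = -0.7660
  joint[2] = (-9.1925, 7.7135) + 2.6 * (0.6428, -0.7660) = (-9.1925 + 1.6712, 7.7135 + -1.9917) = (-7.5213, 5.7217)
End effector: (-7.5213, 5.7217)

Answer: -7.5213 5.7217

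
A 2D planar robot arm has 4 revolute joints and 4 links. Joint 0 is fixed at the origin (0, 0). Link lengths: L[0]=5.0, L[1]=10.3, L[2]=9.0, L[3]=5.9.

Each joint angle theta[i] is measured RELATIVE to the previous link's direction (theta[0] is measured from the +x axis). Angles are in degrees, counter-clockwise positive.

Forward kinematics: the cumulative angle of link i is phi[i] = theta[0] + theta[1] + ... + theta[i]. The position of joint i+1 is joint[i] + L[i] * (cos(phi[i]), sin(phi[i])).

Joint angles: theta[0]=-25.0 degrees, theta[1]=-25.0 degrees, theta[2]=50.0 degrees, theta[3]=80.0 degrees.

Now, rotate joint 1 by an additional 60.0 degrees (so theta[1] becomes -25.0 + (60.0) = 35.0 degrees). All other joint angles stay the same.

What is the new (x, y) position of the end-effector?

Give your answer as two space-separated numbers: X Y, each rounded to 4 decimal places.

Answer: 14.6554 11.2622

Derivation:
joint[0] = (0.0000, 0.0000)  (base)
link 0: phi[0] = -25 = -25 deg
  cos(-25 deg) = 0.9063, sin(-25 deg) = -0.4226
  joint[1] = (0.0000, 0.0000) + 5 * (0.9063, -0.4226) = (0.0000 + 4.5315, 0.0000 + -2.1131) = (4.5315, -2.1131)
link 1: phi[1] = -25 + 35 = 10 deg
  cos(10 deg) = 0.9848, sin(10 deg) = 0.1736
  joint[2] = (4.5315, -2.1131) + 10.3 * (0.9848, 0.1736) = (4.5315 + 10.1435, -2.1131 + 1.7886) = (14.6751, -0.3245)
link 2: phi[2] = -25 + 35 + 50 = 60 deg
  cos(60 deg) = 0.5000, sin(60 deg) = 0.8660
  joint[3] = (14.6751, -0.3245) + 9 * (0.5000, 0.8660) = (14.6751 + 4.5000, -0.3245 + 7.7942) = (19.1751, 7.4697)
link 3: phi[3] = -25 + 35 + 50 + 80 = 140 deg
  cos(140 deg) = -0.7660, sin(140 deg) = 0.6428
  joint[4] = (19.1751, 7.4697) + 5.9 * (-0.7660, 0.6428) = (19.1751 + -4.5197, 7.4697 + 3.7924) = (14.6554, 11.2622)
End effector: (14.6554, 11.2622)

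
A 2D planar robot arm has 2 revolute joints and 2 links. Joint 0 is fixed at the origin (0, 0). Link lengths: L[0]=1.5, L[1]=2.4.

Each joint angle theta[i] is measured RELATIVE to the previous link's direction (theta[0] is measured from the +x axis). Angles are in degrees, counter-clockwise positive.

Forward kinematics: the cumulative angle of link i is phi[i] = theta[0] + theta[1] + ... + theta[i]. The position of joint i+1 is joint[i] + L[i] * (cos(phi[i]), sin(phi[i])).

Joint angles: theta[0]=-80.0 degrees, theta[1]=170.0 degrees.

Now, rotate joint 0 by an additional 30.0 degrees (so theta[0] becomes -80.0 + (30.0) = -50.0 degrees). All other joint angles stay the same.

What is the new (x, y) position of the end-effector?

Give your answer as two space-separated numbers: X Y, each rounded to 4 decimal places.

joint[0] = (0.0000, 0.0000)  (base)
link 0: phi[0] = -50 = -50 deg
  cos(-50 deg) = 0.6428, sin(-50 deg) = -0.7660
  joint[1] = (0.0000, 0.0000) + 1.5 * (0.6428, -0.7660) = (0.0000 + 0.9642, 0.0000 + -1.1491) = (0.9642, -1.1491)
link 1: phi[1] = -50 + 170 = 120 deg
  cos(120 deg) = -0.5000, sin(120 deg) = 0.8660
  joint[2] = (0.9642, -1.1491) + 2.4 * (-0.5000, 0.8660) = (0.9642 + -1.2000, -1.1491 + 2.0785) = (-0.2358, 0.9294)
End effector: (-0.2358, 0.9294)

Answer: -0.2358 0.9294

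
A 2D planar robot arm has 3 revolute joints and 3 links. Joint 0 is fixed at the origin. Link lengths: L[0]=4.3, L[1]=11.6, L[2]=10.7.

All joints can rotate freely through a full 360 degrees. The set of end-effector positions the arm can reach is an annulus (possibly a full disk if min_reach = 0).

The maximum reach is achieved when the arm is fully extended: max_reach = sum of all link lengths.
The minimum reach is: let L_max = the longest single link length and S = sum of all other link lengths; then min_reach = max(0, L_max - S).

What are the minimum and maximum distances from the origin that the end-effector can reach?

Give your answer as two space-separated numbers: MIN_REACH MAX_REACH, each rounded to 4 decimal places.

Link lengths: [4.3, 11.6, 10.7]
max_reach = 4.3 + 11.6 + 10.7 = 26.6
L_max = max([4.3, 11.6, 10.7]) = 11.6
S (sum of others) = 26.6 - 11.6 = 15
min_reach = max(0, 11.6 - 15) = max(0, -3.4) = 0

Answer: 0.0000 26.6000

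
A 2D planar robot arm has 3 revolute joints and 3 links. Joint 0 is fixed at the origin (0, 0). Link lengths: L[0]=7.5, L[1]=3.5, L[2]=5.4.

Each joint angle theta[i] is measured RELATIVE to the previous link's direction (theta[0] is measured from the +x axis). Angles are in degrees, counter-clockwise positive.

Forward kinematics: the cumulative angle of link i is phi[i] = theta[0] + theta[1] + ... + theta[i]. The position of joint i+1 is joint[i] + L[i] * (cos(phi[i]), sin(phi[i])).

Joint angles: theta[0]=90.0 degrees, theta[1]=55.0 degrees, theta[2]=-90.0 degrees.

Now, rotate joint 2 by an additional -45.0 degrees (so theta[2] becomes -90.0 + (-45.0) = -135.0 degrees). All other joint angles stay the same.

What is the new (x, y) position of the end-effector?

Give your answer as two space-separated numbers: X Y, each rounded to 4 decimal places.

joint[0] = (0.0000, 0.0000)  (base)
link 0: phi[0] = 90 = 90 deg
  cos(90 deg) = 0.0000, sin(90 deg) = 1.0000
  joint[1] = (0.0000, 0.0000) + 7.5 * (0.0000, 1.0000) = (0.0000 + 0.0000, 0.0000 + 7.5000) = (0.0000, 7.5000)
link 1: phi[1] = 90 + 55 = 145 deg
  cos(145 deg) = -0.8192, sin(145 deg) = 0.5736
  joint[2] = (0.0000, 7.5000) + 3.5 * (-0.8192, 0.5736) = (0.0000 + -2.8670, 7.5000 + 2.0075) = (-2.8670, 9.5075)
link 2: phi[2] = 90 + 55 + -135 = 10 deg
  cos(10 deg) = 0.9848, sin(10 deg) = 0.1736
  joint[3] = (-2.8670, 9.5075) + 5.4 * (0.9848, 0.1736) = (-2.8670 + 5.3180, 9.5075 + 0.9377) = (2.4509, 10.4452)
End effector: (2.4509, 10.4452)

Answer: 2.4509 10.4452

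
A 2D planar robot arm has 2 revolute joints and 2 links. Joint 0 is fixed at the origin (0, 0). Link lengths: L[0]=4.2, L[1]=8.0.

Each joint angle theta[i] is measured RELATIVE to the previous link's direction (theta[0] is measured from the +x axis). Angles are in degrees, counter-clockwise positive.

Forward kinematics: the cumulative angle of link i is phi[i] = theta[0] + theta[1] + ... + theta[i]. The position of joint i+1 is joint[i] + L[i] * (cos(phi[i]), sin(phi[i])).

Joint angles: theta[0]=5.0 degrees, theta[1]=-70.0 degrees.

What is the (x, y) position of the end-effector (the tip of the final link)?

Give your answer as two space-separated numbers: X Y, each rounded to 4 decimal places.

Answer: 7.5650 -6.8844

Derivation:
joint[0] = (0.0000, 0.0000)  (base)
link 0: phi[0] = 5 = 5 deg
  cos(5 deg) = 0.9962, sin(5 deg) = 0.0872
  joint[1] = (0.0000, 0.0000) + 4.2 * (0.9962, 0.0872) = (0.0000 + 4.1840, 0.0000 + 0.3661) = (4.1840, 0.3661)
link 1: phi[1] = 5 + -70 = -65 deg
  cos(-65 deg) = 0.4226, sin(-65 deg) = -0.9063
  joint[2] = (4.1840, 0.3661) + 8 * (0.4226, -0.9063) = (4.1840 + 3.3809, 0.3661 + -7.2505) = (7.5650, -6.8844)
End effector: (7.5650, -6.8844)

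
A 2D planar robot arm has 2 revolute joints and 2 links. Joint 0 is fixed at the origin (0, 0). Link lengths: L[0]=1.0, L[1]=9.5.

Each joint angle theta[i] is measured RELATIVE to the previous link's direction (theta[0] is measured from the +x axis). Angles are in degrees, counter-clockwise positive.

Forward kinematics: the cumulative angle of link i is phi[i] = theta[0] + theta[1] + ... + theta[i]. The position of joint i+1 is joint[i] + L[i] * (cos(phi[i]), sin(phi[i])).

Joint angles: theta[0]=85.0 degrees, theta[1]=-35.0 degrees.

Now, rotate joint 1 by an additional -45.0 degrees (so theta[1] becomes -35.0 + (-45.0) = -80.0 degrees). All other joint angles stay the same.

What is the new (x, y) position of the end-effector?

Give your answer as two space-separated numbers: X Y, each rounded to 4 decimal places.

joint[0] = (0.0000, 0.0000)  (base)
link 0: phi[0] = 85 = 85 deg
  cos(85 deg) = 0.0872, sin(85 deg) = 0.9962
  joint[1] = (0.0000, 0.0000) + 1 * (0.0872, 0.9962) = (0.0000 + 0.0872, 0.0000 + 0.9962) = (0.0872, 0.9962)
link 1: phi[1] = 85 + -80 = 5 deg
  cos(5 deg) = 0.9962, sin(5 deg) = 0.0872
  joint[2] = (0.0872, 0.9962) + 9.5 * (0.9962, 0.0872) = (0.0872 + 9.4638, 0.9962 + 0.8280) = (9.5510, 1.8242)
End effector: (9.5510, 1.8242)

Answer: 9.5510 1.8242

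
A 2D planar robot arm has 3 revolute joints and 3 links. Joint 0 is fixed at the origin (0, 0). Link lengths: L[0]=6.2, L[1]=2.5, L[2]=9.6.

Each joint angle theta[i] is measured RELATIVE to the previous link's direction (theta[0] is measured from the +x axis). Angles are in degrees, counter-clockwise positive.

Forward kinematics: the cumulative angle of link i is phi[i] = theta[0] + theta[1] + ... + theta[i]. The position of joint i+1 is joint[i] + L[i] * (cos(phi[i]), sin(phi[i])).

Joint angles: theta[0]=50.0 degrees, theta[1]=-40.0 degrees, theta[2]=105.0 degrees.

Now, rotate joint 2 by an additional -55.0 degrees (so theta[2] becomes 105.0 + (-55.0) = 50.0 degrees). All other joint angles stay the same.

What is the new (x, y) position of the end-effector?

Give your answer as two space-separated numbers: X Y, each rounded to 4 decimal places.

Answer: 11.2473 13.4974

Derivation:
joint[0] = (0.0000, 0.0000)  (base)
link 0: phi[0] = 50 = 50 deg
  cos(50 deg) = 0.6428, sin(50 deg) = 0.7660
  joint[1] = (0.0000, 0.0000) + 6.2 * (0.6428, 0.7660) = (0.0000 + 3.9853, 0.0000 + 4.7495) = (3.9853, 4.7495)
link 1: phi[1] = 50 + -40 = 10 deg
  cos(10 deg) = 0.9848, sin(10 deg) = 0.1736
  joint[2] = (3.9853, 4.7495) + 2.5 * (0.9848, 0.1736) = (3.9853 + 2.4620, 4.7495 + 0.4341) = (6.4473, 5.1836)
link 2: phi[2] = 50 + -40 + 50 = 60 deg
  cos(60 deg) = 0.5000, sin(60 deg) = 0.8660
  joint[3] = (6.4473, 5.1836) + 9.6 * (0.5000, 0.8660) = (6.4473 + 4.8000, 5.1836 + 8.3138) = (11.2473, 13.4974)
End effector: (11.2473, 13.4974)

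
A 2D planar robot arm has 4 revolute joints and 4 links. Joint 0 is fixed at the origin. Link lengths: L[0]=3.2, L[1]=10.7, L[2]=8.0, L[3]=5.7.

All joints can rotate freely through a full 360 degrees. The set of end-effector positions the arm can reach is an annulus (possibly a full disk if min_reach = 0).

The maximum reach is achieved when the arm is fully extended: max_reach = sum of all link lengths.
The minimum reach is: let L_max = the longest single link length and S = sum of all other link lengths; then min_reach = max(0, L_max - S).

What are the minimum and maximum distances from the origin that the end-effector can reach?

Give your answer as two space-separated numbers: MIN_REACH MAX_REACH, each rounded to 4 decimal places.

Link lengths: [3.2, 10.7, 8.0, 5.7]
max_reach = 3.2 + 10.7 + 8 + 5.7 = 27.6
L_max = max([3.2, 10.7, 8.0, 5.7]) = 10.7
S (sum of others) = 27.6 - 10.7 = 16.9
min_reach = max(0, 10.7 - 16.9) = max(0, -6.2) = 0

Answer: 0.0000 27.6000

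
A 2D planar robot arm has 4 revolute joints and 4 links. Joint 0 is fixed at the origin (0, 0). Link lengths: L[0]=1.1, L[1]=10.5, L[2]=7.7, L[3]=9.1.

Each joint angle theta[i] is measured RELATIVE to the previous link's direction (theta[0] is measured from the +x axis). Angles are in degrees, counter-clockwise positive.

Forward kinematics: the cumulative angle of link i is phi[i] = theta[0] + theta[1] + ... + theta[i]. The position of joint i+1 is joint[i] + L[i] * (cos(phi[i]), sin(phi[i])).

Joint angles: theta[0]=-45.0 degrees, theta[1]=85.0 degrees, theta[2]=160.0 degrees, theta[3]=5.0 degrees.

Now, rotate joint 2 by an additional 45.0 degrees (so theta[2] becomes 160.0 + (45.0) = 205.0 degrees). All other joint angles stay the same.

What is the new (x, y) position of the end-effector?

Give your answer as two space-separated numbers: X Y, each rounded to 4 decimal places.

Answer: 2.4547 -9.5583

Derivation:
joint[0] = (0.0000, 0.0000)  (base)
link 0: phi[0] = -45 = -45 deg
  cos(-45 deg) = 0.7071, sin(-45 deg) = -0.7071
  joint[1] = (0.0000, 0.0000) + 1.1 * (0.7071, -0.7071) = (0.0000 + 0.7778, 0.0000 + -0.7778) = (0.7778, -0.7778)
link 1: phi[1] = -45 + 85 = 40 deg
  cos(40 deg) = 0.7660, sin(40 deg) = 0.6428
  joint[2] = (0.7778, -0.7778) + 10.5 * (0.7660, 0.6428) = (0.7778 + 8.0435, -0.7778 + 6.7493) = (8.8213, 5.9715)
link 2: phi[2] = -45 + 85 + 205 = 245 deg
  cos(245 deg) = -0.4226, sin(245 deg) = -0.9063
  joint[3] = (8.8213, 5.9715) + 7.7 * (-0.4226, -0.9063) = (8.8213 + -3.2542, 5.9715 + -6.9786) = (5.5671, -1.0071)
link 3: phi[3] = -45 + 85 + 205 + 5 = 250 deg
  cos(250 deg) = -0.3420, sin(250 deg) = -0.9397
  joint[4] = (5.5671, -1.0071) + 9.1 * (-0.3420, -0.9397) = (5.5671 + -3.1124, -1.0071 + -8.5512) = (2.4547, -9.5583)
End effector: (2.4547, -9.5583)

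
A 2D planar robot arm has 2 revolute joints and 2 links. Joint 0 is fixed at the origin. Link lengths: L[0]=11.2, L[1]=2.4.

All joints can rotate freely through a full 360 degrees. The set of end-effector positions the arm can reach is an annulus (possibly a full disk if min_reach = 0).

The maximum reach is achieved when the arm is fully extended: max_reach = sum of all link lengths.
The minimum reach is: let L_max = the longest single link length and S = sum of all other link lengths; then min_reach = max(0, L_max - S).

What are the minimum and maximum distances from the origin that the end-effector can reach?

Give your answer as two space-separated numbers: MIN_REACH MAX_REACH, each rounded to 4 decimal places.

Link lengths: [11.2, 2.4]
max_reach = 11.2 + 2.4 = 13.6
L_max = max([11.2, 2.4]) = 11.2
S (sum of others) = 13.6 - 11.2 = 2.4
min_reach = max(0, 11.2 - 2.4) = max(0, 8.8) = 8.8

Answer: 8.8000 13.6000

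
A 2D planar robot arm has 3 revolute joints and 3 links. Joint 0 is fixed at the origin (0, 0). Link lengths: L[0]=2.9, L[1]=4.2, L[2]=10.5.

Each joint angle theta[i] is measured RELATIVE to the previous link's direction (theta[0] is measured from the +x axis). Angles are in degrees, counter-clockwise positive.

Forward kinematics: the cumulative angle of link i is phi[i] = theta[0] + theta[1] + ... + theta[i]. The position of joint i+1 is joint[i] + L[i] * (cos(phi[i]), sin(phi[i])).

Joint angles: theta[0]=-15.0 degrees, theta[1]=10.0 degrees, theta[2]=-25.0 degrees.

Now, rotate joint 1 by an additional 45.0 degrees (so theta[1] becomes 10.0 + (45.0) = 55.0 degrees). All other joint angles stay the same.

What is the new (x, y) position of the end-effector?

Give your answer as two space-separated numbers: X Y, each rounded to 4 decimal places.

joint[0] = (0.0000, 0.0000)  (base)
link 0: phi[0] = -15 = -15 deg
  cos(-15 deg) = 0.9659, sin(-15 deg) = -0.2588
  joint[1] = (0.0000, 0.0000) + 2.9 * (0.9659, -0.2588) = (0.0000 + 2.8012, 0.0000 + -0.7506) = (2.8012, -0.7506)
link 1: phi[1] = -15 + 55 = 40 deg
  cos(40 deg) = 0.7660, sin(40 deg) = 0.6428
  joint[2] = (2.8012, -0.7506) + 4.2 * (0.7660, 0.6428) = (2.8012 + 3.2174, -0.7506 + 2.6997) = (6.0186, 1.9491)
link 2: phi[2] = -15 + 55 + -25 = 15 deg
  cos(15 deg) = 0.9659, sin(15 deg) = 0.2588
  joint[3] = (6.0186, 1.9491) + 10.5 * (0.9659, 0.2588) = (6.0186 + 10.1422, 1.9491 + 2.7176) = (16.1608, 4.6667)
End effector: (16.1608, 4.6667)

Answer: 16.1608 4.6667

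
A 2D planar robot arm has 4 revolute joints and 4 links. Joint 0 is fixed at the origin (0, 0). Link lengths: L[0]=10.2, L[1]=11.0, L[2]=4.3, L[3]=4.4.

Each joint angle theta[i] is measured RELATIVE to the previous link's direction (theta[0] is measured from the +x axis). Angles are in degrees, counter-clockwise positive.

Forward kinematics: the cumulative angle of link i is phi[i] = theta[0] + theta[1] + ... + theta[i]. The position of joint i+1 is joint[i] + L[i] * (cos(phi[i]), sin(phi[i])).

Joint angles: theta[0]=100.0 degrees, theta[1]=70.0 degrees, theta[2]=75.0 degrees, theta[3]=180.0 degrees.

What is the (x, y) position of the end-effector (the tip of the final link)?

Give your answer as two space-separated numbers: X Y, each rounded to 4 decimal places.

joint[0] = (0.0000, 0.0000)  (base)
link 0: phi[0] = 100 = 100 deg
  cos(100 deg) = -0.1736, sin(100 deg) = 0.9848
  joint[1] = (0.0000, 0.0000) + 10.2 * (-0.1736, 0.9848) = (0.0000 + -1.7712, 0.0000 + 10.0450) = (-1.7712, 10.0450)
link 1: phi[1] = 100 + 70 = 170 deg
  cos(170 deg) = -0.9848, sin(170 deg) = 0.1736
  joint[2] = (-1.7712, 10.0450) + 11 * (-0.9848, 0.1736) = (-1.7712 + -10.8329, 10.0450 + 1.9101) = (-12.6041, 11.9552)
link 2: phi[2] = 100 + 70 + 75 = 245 deg
  cos(245 deg) = -0.4226, sin(245 deg) = -0.9063
  joint[3] = (-12.6041, 11.9552) + 4.3 * (-0.4226, -0.9063) = (-12.6041 + -1.8173, 11.9552 + -3.8971) = (-14.4214, 8.0580)
link 3: phi[3] = 100 + 70 + 75 + 180 = 425 deg
  cos(425 deg) = 0.4226, sin(425 deg) = 0.9063
  joint[4] = (-14.4214, 8.0580) + 4.4 * (0.4226, 0.9063) = (-14.4214 + 1.8595, 8.0580 + 3.9878) = (-12.5618, 12.0458)
End effector: (-12.5618, 12.0458)

Answer: -12.5618 12.0458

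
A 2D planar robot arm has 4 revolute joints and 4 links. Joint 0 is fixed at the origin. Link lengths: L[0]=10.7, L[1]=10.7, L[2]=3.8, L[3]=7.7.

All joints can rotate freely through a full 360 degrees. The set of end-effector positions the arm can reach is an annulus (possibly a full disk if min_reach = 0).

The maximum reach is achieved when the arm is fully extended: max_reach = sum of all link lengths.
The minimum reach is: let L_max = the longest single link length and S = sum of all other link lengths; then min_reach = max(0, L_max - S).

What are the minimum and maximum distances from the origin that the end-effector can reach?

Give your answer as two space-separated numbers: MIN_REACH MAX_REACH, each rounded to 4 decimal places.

Link lengths: [10.7, 10.7, 3.8, 7.7]
max_reach = 10.7 + 10.7 + 3.8 + 7.7 = 32.9
L_max = max([10.7, 10.7, 3.8, 7.7]) = 10.7
S (sum of others) = 32.9 - 10.7 = 22.2
min_reach = max(0, 10.7 - 22.2) = max(0, -11.5) = 0

Answer: 0.0000 32.9000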